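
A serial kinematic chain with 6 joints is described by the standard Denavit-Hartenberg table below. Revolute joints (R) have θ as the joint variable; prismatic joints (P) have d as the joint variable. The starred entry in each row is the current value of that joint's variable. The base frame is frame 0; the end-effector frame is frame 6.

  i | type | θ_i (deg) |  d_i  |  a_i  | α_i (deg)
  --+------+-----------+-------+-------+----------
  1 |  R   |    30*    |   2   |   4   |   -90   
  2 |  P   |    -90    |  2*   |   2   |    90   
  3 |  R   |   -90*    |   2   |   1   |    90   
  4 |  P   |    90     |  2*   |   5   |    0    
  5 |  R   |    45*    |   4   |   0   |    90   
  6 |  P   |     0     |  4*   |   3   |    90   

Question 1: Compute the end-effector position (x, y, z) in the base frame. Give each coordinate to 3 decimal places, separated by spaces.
-7.031 -3.721 -2.000

after link 1: o_1 = (3.4641, 2.0000, 2.0000)
after link 2: o_2 = (2.4641, 3.7321, 4.0000)
after link 3: o_3 = (1.2321, 1.8660, 4.0000)
after link 4: o_4 = (-3.0981, -0.6340, 2.0000)
after link 5: o_5 = (-3.0981, -0.6340, -2.0000)
after link 6: o_6 = (-7.0311, -3.7212, -2.0000)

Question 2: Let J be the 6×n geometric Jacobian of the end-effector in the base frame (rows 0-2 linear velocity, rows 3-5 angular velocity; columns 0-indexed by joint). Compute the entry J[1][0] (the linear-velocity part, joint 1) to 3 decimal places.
axis z_0 = ẑ; lever o_n−o_0 = (-7.0311,-3.7212,-2.0000)
cross product → J_v[:, 0] = (3.7212,-7.0311,0.0000)
J_ω[:, 0] = z_0
entry J[1][0] = -7.0311

-7.031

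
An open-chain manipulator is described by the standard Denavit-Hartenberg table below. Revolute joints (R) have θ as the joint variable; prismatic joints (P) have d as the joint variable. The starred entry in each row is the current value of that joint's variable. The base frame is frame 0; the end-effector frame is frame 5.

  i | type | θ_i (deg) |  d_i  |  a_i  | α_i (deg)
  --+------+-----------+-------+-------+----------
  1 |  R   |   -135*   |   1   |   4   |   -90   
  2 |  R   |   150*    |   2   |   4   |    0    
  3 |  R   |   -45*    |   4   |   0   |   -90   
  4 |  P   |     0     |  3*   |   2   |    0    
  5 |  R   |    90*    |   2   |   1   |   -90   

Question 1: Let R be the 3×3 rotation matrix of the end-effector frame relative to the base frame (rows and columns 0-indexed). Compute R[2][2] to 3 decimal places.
End-effector z-axis (col 2 of R) = (-0.1830,-0.1830,0.9659)
R[2][2] = 0.9659

0.966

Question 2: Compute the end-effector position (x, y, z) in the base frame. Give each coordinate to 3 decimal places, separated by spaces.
6.938 -0.133 -1.638

after link 1: o_1 = (-2.8284, -2.8284, 1.0000)
after link 2: o_2 = (1.0353, -1.7932, -1.0000)
after link 3: o_3 = (3.8637, -4.6216, -1.0000)
after link 4: o_4 = (6.2788, -2.2065, -2.1554)
after link 5: o_5 = (6.9377, -0.1334, -1.6378)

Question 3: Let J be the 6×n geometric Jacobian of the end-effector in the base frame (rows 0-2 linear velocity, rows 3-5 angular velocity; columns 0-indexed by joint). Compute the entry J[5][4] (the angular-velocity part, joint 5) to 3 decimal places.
0.259

axis z_4 = (0.6830,0.6830,0.2588); lever o_n−o_4 = (0.6589,2.0731,0.5176)
cross product → J_v[:, 4] = (-0.1830,-0.1830,0.9659)
J_ω[:, 4] = z_4
entry J[5][4] = 0.2588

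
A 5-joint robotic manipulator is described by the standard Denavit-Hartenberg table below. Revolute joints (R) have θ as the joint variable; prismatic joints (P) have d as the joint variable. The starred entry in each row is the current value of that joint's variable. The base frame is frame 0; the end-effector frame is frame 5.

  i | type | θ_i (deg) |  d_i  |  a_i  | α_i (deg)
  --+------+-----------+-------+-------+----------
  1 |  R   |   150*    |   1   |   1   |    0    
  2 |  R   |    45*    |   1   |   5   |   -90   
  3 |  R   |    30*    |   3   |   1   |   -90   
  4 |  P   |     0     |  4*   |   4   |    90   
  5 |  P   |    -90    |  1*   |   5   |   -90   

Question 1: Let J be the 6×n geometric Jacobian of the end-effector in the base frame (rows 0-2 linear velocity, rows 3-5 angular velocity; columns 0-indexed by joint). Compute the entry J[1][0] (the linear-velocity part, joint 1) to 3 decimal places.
-9.326

axis z_0 = ẑ; lever o_n−o_0 = (-9.3259,-5.9079,0.3660)
cross product → J_v[:, 0] = (5.9079,-9.3259,0.0000)
J_ω[:, 0] = z_0
entry J[1][0] = -9.3259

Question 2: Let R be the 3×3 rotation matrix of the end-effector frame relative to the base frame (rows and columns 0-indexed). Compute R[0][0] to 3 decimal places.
-0.483

End-effector x-axis (col 0 of R) = (-0.4830,-0.1294,0.8660)
R[0][0] = -0.4830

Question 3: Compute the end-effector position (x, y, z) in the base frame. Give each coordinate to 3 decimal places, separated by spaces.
-9.326 -5.908 0.366

after link 1: o_1 = (-0.8660, 0.5000, 1.0000)
after link 2: o_2 = (-5.6957, -0.7941, 2.0000)
after link 3: o_3 = (-5.7557, -3.9160, 1.5000)
after link 4: o_4 = (-7.1699, -4.2950, -3.9641)
after link 5: o_5 = (-9.3259, -5.9079, 0.3660)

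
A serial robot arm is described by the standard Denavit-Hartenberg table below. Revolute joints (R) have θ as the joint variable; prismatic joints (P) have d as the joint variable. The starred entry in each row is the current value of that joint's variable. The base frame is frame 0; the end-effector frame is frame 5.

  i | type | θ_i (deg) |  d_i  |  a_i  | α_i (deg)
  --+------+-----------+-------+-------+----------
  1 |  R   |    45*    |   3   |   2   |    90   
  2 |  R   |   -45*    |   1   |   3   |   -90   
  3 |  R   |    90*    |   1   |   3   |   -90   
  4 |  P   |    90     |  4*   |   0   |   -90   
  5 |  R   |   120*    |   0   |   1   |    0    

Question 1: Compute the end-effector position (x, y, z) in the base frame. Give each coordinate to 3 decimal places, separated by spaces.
0.683 3.511 4.155

after link 1: o_1 = (1.4142, 1.4142, 3.0000)
after link 2: o_2 = (3.6213, 2.2071, 0.8787)
after link 3: o_3 = (2.0000, 4.8284, 1.5858)
after link 4: o_4 = (0.0000, 2.8284, 4.4142)
after link 5: o_5 = (0.6830, 3.5114, 4.1554)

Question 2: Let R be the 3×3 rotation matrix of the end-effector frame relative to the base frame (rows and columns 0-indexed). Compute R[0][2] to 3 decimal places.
End-effector z-axis (col 2 of R) = (0.7071,-0.7071,0.0000)
R[0][2] = 0.7071

0.707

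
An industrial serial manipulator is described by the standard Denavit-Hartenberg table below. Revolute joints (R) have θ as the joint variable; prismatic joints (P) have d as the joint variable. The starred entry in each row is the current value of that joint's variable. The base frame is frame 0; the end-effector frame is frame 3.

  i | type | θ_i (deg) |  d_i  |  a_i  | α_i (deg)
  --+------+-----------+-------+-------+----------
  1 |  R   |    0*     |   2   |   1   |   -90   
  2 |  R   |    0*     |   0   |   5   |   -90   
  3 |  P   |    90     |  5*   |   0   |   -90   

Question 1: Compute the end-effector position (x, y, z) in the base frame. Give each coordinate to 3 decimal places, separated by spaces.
6.000 0.000 -3.000

after link 1: o_1 = (1.0000, 0.0000, 2.0000)
after link 2: o_2 = (6.0000, 0.0000, 2.0000)
after link 3: o_3 = (6.0000, 0.0000, -3.0000)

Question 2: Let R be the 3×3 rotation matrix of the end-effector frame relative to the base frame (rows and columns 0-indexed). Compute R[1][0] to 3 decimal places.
-1.000

End-effector x-axis (col 0 of R) = (0.0000,-1.0000,-0.0000)
R[1][0] = -1.0000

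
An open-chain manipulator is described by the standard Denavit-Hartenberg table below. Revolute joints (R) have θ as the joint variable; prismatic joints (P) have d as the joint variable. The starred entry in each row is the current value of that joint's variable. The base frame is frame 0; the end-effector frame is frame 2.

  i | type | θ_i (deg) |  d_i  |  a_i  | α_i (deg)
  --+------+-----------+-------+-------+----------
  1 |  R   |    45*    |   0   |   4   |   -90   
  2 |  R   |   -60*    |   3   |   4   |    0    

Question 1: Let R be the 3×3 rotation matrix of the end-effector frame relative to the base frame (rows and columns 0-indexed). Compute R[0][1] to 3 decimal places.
0.612

End-effector y-axis (col 1 of R) = (0.6124,0.6124,-0.5000)
R[0][1] = 0.6124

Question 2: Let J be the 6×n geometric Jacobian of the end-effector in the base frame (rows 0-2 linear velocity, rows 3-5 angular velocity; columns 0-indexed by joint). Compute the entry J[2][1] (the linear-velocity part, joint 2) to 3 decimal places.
axis z_1 = (-0.7071,0.7071,0.0000); lever o_n−o_1 = (-0.7071,3.5355,3.4641)
cross product → J_v[:, 1] = (2.4495,2.4495,-2.0000)
J_ω[:, 1] = z_1
entry J[2][1] = -2.0000

-2.000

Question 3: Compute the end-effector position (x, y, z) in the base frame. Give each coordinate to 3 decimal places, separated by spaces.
2.121 6.364 3.464

after link 1: o_1 = (2.8284, 2.8284, 0.0000)
after link 2: o_2 = (2.1213, 6.3640, 3.4641)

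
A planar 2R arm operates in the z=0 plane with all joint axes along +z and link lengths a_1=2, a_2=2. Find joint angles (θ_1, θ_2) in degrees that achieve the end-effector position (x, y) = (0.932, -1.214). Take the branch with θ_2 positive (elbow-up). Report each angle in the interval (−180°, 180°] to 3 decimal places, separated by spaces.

cos θ_2 = (2.3424−2²−2²)/(2·2·2) = -0.7072; θ_2 = 135.0074° (elbow-up)
β = atan2(-1.2140,0.9320) = -52.4862°; ψ = atan2(1.4140,0.5856) = 67.5037°
θ_1 = β − ψ = -119.9899°

-119.990 135.007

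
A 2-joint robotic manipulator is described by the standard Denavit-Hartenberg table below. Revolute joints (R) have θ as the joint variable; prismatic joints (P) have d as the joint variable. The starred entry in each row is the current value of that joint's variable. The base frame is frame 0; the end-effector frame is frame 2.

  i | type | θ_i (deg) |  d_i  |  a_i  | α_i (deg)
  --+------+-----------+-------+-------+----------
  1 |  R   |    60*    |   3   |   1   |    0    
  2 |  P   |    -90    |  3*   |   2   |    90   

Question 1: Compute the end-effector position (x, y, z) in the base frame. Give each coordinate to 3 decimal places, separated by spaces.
2.232 -0.134 6.000

after link 1: o_1 = (0.5000, 0.8660, 3.0000)
after link 2: o_2 = (2.2321, -0.1340, 6.0000)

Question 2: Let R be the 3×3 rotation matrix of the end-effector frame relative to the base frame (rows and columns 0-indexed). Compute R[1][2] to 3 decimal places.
End-effector z-axis (col 2 of R) = (-0.5000,-0.8660,0.0000)
R[1][2] = -0.8660

-0.866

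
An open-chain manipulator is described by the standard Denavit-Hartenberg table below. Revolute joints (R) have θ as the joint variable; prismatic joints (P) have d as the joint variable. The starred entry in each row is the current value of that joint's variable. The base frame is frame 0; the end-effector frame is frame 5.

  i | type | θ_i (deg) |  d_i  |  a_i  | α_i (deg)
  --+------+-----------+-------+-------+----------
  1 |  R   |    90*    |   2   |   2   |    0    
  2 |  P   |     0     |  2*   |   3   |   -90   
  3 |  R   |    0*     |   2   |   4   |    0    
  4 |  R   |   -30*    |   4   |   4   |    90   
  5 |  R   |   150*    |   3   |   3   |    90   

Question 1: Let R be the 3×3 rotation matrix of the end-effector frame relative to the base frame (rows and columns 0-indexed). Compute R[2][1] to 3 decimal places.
0.866

End-effector y-axis (col 1 of R) = (0.0000,-0.5000,0.8660)
R[2][1] = 0.8660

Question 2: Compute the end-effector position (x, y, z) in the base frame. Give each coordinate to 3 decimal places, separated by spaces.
-7.500 8.714 7.299

after link 1: o_1 = (0.0000, 2.0000, 2.0000)
after link 2: o_2 = (0.0000, 5.0000, 4.0000)
after link 3: o_3 = (-2.0000, 9.0000, 4.0000)
after link 4: o_4 = (-6.0000, 12.4641, 6.0000)
after link 5: o_5 = (-7.5000, 8.7141, 7.2990)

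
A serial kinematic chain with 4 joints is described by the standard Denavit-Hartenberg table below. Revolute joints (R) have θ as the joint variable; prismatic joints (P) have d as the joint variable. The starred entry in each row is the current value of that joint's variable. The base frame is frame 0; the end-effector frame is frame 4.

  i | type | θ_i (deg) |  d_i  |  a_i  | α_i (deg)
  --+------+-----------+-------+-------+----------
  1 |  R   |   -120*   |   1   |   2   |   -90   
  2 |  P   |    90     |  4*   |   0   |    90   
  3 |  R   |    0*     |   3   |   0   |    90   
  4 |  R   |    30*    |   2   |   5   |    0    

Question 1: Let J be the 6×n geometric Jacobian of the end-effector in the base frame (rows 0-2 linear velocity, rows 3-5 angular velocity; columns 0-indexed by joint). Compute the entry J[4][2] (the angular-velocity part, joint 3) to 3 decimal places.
-0.866

axis z_2 = (-0.5000,-0.8660,0.0000); lever o_n−o_2 = (-4.4821,-3.7631,-4.3301)
cross product → J_v[:, 2] = (3.7500,-2.1651,-2.0000)
J_ω[:, 2] = z_2
entry J[4][2] = -0.8660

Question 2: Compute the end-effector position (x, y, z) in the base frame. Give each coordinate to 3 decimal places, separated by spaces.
-2.018 -7.495 -3.330

after link 1: o_1 = (-1.0000, -1.7321, 1.0000)
after link 2: o_2 = (2.4641, -3.7321, 1.0000)
after link 3: o_3 = (0.9641, -6.3301, 1.0000)
after link 4: o_4 = (-2.0179, -7.4952, -3.3301)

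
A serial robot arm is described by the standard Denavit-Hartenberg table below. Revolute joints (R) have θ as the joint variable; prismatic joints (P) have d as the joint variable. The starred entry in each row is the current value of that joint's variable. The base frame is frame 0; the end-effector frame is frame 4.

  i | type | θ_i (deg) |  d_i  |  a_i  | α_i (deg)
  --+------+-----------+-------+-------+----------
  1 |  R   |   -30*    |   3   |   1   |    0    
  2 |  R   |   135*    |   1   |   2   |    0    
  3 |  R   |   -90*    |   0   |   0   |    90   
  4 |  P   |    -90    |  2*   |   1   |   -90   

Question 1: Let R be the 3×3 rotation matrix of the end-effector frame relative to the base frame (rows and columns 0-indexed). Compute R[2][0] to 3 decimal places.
End-effector x-axis (col 0 of R) = (0.0000,-0.0000,-1.0000)
R[2][0] = -1.0000

-1.000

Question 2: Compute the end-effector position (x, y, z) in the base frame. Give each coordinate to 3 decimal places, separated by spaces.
0.866 -0.500 3.000

after link 1: o_1 = (0.8660, -0.5000, 3.0000)
after link 2: o_2 = (0.3484, 1.4319, 4.0000)
after link 3: o_3 = (0.3484, 1.4319, 4.0000)
after link 4: o_4 = (0.8660, -0.5000, 3.0000)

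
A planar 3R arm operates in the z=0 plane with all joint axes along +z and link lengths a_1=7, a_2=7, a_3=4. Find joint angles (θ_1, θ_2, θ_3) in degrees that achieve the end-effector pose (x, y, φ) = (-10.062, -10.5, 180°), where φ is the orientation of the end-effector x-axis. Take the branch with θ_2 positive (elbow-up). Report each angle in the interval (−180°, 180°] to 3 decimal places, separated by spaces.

wrist centre = target − a_3·(cos φ, sin φ) = (-6.0620, -10.5000)
cos θ_2 = (146.9978−7²−7²)/(2·7·7) = 0.5000; θ_2 = 60.0015° (elbow-up)
β = atan2(-10.5000,-6.0620) = -119.9993°; ψ = atan2(6.0623,10.4998) = 30.0007°
θ_1 = β − ψ = -150.0000°
θ_3 = φ − θ_1 − θ_2 = -90.0015° (wrapped to (-180°,180°])

-150.000 60.001 -90.001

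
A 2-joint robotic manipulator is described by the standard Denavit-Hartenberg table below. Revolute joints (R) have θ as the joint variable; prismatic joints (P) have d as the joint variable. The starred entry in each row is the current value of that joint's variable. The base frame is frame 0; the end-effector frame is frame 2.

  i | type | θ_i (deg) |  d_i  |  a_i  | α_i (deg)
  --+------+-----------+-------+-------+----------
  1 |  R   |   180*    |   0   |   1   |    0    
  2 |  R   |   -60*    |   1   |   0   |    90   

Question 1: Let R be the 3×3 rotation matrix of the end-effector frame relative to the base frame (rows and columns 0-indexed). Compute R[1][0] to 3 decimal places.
0.866

End-effector x-axis (col 0 of R) = (-0.5000,0.8660,0.0000)
R[1][0] = 0.8660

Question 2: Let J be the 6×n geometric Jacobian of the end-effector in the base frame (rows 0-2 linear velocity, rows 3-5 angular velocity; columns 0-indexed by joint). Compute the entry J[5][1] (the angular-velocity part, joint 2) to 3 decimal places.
1.000

axis z_1 = (0.0000,0.0000,1.0000); lever o_n−o_1 = (0.0000,0.0000,1.0000)
cross product → J_v[:, 1] = (0.0000,0.0000,0.0000)
J_ω[:, 1] = z_1
entry J[5][1] = 1.0000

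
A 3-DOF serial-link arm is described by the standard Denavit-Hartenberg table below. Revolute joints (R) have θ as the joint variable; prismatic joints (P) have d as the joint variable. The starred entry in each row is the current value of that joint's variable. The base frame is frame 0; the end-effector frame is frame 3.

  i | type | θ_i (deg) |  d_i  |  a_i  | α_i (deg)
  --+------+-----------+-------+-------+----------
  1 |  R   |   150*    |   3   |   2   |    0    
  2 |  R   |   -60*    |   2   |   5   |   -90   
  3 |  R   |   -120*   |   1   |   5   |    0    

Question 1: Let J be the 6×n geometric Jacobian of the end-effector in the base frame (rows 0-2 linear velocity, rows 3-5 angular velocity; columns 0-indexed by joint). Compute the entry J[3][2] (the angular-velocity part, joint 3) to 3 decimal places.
axis z_2 = (-1.0000,-0.0000,0.0000); lever o_n−o_2 = (-1.0000,-2.5000,4.3301)
cross product → J_v[:, 2] = (-0.0000,4.3301,2.5000)
J_ω[:, 2] = z_2
entry J[3][2] = -1.0000

-1.000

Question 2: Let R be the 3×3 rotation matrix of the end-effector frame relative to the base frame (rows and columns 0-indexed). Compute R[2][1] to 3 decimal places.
End-effector y-axis (col 1 of R) = (-0.0000,0.8660,0.5000)
R[2][1] = 0.5000

0.500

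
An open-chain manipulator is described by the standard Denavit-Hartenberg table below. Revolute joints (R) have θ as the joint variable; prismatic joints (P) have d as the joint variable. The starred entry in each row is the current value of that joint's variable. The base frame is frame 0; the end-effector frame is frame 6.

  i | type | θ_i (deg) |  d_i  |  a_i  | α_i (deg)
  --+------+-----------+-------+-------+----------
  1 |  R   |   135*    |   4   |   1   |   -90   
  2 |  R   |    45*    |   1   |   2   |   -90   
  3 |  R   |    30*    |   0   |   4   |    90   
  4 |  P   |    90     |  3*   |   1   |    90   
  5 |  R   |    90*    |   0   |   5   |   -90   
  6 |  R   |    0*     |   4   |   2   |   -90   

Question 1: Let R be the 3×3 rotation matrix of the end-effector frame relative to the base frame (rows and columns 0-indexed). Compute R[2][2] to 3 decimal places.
0.612

End-effector z-axis (col 2 of R) = (0.0795,-0.7866,0.6124)
R[2][2] = 0.6124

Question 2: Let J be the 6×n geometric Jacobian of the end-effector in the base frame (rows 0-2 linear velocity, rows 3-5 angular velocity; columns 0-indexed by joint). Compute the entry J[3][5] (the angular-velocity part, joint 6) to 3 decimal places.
axis z_5 = (-0.5000,0.5000,0.7071); lever o_n−o_5 = (-3.7247,1.2753,2.1213)
cross product → J_v[:, 5] = (0.1589,-1.5731,1.2247)
J_ω[:, 5] = z_5
entry J[3][5] = -0.5000

-0.500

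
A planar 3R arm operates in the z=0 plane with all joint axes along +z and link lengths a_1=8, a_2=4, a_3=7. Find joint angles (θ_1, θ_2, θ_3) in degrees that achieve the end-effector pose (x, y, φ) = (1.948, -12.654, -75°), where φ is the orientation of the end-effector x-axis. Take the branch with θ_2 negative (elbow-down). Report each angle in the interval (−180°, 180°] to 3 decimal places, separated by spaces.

-60.001 -135.006 120.007

wrist centre = target − a_3·(cos φ, sin φ) = (0.1363, -5.8925)
cos θ_2 = (34.7404−8²−4²)/(2·8·4) = -0.7072; θ_2 = -135.0061° (elbow-down)
β = atan2(-5.8925,0.1363) = -88.6753°; ψ = atan2(-2.8281,5.1713) = -28.6739°
θ_1 = β − ψ = -60.0014°
θ_3 = φ − θ_1 − θ_2 = 120.0075° (wrapped to (-180°,180°])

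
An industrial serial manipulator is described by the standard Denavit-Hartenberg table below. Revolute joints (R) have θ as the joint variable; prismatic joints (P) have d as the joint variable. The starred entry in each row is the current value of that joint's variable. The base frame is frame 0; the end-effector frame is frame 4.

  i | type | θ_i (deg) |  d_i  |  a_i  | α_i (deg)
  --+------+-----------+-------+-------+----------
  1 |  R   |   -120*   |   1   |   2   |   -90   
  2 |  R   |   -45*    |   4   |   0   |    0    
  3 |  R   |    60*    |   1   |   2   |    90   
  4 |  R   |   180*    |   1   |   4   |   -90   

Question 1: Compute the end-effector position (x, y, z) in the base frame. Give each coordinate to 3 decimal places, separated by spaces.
after link 1: o_1 = (-1.0000, -1.7321, 1.0000)
after link 2: o_2 = (2.4641, -3.7321, 1.0000)
after link 3: o_3 = (2.3642, -5.9051, 0.4824)
after link 4: o_4 = (4.1666, -2.7832, 2.4836)

4.167 -2.783 2.484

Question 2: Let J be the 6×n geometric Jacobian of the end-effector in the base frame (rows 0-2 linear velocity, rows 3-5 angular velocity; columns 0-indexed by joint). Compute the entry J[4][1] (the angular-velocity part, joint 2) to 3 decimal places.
axis z_1 = (0.8660,-0.5000,0.0000); lever o_n−o_1 = (5.1666,-1.0511,1.4836)
cross product → J_v[:, 1] = (-0.7418,-1.2848,1.6730)
J_ω[:, 1] = z_1
entry J[4][1] = -0.5000

-0.500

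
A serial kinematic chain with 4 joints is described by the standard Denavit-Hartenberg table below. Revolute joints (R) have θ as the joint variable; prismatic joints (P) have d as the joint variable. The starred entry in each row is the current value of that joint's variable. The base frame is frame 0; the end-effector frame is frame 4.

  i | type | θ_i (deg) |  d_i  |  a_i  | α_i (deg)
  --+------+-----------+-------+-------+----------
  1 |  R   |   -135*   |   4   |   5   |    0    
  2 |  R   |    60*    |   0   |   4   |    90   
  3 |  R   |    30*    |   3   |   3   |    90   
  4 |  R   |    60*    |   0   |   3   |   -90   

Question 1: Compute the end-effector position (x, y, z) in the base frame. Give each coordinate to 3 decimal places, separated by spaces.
-6.899 -12.612 6.250

after link 1: o_1 = (-3.5355, -3.5355, 4.0000)
after link 2: o_2 = (-2.5003, -7.3992, 4.0000)
after link 3: o_3 = (-4.7256, -10.6852, 5.5000)
after link 4: o_4 = (-6.8989, -12.6124, 6.2500)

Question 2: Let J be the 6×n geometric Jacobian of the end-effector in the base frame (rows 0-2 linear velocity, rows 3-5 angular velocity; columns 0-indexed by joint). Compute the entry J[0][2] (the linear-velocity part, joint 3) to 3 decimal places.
axis z_2 = (-0.9659,-0.2588,0.0000); lever o_n−o_2 = (-4.3987,-5.2132,2.2500)
cross product → J_v[:, 2] = (-0.5823,2.1733,3.8971)
J_ω[:, 2] = z_2
entry J[0][2] = -0.5823

-0.582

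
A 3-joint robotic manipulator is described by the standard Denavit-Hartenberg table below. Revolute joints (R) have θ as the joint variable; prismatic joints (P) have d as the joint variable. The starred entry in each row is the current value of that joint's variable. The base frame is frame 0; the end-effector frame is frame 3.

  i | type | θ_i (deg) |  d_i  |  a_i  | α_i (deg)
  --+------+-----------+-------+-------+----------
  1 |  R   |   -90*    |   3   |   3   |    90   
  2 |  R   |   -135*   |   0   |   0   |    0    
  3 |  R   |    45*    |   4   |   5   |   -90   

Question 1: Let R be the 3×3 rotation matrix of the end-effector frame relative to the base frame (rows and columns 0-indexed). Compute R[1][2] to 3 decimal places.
End-effector z-axis (col 2 of R) = (-0.0000,-1.0000,0.0000)
R[1][2] = -1.0000

-1.000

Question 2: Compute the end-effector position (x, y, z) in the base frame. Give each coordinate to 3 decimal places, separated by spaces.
-4.000 -3.000 -2.000

after link 1: o_1 = (0.0000, -3.0000, 3.0000)
after link 2: o_2 = (0.0000, -3.0000, 3.0000)
after link 3: o_3 = (-4.0000, -3.0000, -2.0000)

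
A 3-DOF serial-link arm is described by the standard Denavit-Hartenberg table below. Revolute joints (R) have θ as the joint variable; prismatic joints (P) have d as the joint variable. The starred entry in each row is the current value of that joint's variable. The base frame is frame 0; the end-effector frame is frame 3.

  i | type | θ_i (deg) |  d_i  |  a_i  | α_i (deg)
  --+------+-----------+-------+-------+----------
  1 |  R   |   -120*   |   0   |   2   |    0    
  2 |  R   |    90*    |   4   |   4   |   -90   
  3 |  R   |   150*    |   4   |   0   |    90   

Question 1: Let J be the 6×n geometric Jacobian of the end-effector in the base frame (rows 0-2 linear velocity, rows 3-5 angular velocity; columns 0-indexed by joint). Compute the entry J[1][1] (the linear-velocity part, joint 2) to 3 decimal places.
5.464

axis z_1 = (0.0000,0.0000,1.0000); lever o_n−o_1 = (5.4641,1.4641,4.0000)
cross product → J_v[:, 1] = (-1.4641,5.4641,0.0000)
J_ω[:, 1] = z_1
entry J[1][1] = 5.4641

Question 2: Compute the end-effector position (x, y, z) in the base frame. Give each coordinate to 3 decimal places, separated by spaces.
after link 1: o_1 = (-1.0000, -1.7321, 0.0000)
after link 2: o_2 = (2.4641, -3.7321, 4.0000)
after link 3: o_3 = (4.4641, -0.2679, 4.0000)

4.464 -0.268 4.000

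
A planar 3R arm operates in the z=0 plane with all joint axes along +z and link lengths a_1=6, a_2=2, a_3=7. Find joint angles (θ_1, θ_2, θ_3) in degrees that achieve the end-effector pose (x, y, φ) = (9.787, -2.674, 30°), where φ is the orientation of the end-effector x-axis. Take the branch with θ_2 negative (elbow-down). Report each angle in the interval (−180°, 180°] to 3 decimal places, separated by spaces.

-44.995 -60.020 135.016

wrist centre = target − a_3·(cos φ, sin φ) = (3.7248, -6.1740)
cos θ_2 = (51.9926−6²−2²)/(2·6·2) = 0.4997; θ_2 = -60.0205° (elbow-down)
β = atan2(-6.1740,3.7248) = -58.8971°; ψ = atan2(-1.7324,6.9994) = -13.9018°
θ_1 = β − ψ = -44.9953°
θ_3 = φ − θ_1 − θ_2 = 135.0157° (wrapped to (-180°,180°])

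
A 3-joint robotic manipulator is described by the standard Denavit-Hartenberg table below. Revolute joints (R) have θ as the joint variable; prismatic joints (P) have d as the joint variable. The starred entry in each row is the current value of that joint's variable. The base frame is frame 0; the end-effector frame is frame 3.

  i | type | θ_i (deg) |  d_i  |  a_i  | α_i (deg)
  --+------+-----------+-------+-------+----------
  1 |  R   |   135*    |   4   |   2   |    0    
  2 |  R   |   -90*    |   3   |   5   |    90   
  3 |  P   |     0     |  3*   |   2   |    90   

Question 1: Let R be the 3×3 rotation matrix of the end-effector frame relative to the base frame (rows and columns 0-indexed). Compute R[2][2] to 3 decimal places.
End-effector z-axis (col 2 of R) = (0.0000,-0.0000,-1.0000)
R[2][2] = -1.0000

-1.000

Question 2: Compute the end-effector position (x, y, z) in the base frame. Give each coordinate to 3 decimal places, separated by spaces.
5.657 4.243 7.000

after link 1: o_1 = (-1.4142, 1.4142, 4.0000)
after link 2: o_2 = (2.1213, 4.9497, 7.0000)
after link 3: o_3 = (5.6569, 4.2426, 7.0000)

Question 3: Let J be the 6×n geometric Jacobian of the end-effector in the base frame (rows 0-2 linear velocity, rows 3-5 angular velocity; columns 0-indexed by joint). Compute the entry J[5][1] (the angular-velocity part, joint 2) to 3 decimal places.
axis z_1 = (0.0000,0.0000,1.0000); lever o_n−o_1 = (7.0711,2.8284,3.0000)
cross product → J_v[:, 1] = (-2.8284,7.0711,0.0000)
J_ω[:, 1] = z_1
entry J[5][1] = 1.0000

1.000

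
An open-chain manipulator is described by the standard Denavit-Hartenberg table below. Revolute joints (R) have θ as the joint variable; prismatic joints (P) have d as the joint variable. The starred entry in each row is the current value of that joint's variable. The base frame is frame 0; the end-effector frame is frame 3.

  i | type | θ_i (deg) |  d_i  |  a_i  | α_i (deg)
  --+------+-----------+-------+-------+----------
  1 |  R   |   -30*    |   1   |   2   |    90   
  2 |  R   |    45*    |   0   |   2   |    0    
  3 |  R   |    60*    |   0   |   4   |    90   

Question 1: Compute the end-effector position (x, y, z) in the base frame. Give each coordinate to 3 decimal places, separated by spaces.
2.060 -1.189 6.278

after link 1: o_1 = (1.7321, -1.0000, 1.0000)
after link 2: o_2 = (2.9568, -1.7071, 2.4142)
after link 3: o_3 = (2.0602, -1.1895, 6.2779)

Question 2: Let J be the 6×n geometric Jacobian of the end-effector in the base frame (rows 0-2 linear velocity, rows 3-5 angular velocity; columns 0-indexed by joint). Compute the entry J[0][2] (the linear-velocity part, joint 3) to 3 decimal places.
axis z_2 = (-0.5000,-0.8660,0.0000); lever o_n−o_2 = (-0.8966,0.5176,3.8637)
cross product → J_v[:, 2] = (-3.3461,1.9319,-1.0353)
J_ω[:, 2] = z_2
entry J[0][2] = -3.3461

-3.346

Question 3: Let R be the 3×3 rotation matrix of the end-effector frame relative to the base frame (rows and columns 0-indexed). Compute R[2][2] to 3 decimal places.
0.259

End-effector z-axis (col 2 of R) = (0.8365,-0.4830,0.2588)
R[2][2] = 0.2588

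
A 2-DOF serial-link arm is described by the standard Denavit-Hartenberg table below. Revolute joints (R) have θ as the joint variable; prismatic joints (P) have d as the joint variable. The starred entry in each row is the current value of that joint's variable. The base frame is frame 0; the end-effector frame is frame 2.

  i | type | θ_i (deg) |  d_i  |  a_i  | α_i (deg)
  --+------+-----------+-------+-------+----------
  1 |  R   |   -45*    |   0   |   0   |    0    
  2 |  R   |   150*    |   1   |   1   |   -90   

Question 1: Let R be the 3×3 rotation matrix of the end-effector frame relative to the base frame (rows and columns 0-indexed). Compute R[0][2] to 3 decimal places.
-0.966

End-effector z-axis (col 2 of R) = (-0.9659,-0.2588,0.0000)
R[0][2] = -0.9659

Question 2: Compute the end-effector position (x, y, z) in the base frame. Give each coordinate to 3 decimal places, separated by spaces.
-0.259 0.966 1.000

after link 1: o_1 = (0.0000, 0.0000, 0.0000)
after link 2: o_2 = (-0.2588, 0.9659, 1.0000)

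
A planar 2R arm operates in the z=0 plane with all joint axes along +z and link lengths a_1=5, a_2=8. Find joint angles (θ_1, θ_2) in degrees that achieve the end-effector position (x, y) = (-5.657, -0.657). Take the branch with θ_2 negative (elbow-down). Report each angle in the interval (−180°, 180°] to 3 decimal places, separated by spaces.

-76.754 -134.998

cos θ_2 = (32.4333−5²−8²)/(2·5·8) = -0.7071; θ_2 = -134.9981° (elbow-down)
β = atan2(-0.6570,-5.6570) = -173.3754°; ψ = atan2(-5.6570,-0.6567) = -96.6213°
θ_1 = β − ψ = -76.7541°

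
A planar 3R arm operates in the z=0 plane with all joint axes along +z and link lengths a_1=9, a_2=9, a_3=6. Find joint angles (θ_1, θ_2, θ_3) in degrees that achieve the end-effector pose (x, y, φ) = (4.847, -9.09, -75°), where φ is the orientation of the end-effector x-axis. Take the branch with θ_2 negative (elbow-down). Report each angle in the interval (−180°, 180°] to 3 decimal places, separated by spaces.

29.997 -150.000 45.003

wrist centre = target − a_3·(cos φ, sin φ) = (3.2941, -3.2944)
cos θ_2 = (21.7044−9²−9²)/(2·9·9) = -0.8660; θ_2 = -149.9997° (elbow-down)
β = atan2(-3.2944,3.2941) = -45.0031°; ψ = atan2(-4.5000,1.2058) = -74.9998°
θ_1 = β − ψ = 29.9967°
θ_3 = φ − θ_1 − θ_2 = 45.0030° (wrapped to (-180°,180°])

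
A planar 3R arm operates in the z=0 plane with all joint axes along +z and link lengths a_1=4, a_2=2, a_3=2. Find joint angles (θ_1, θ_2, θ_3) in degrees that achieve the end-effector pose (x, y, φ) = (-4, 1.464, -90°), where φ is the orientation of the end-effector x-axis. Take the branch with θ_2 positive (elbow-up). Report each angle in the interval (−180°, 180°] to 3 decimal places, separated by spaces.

wrist centre = target − a_3·(cos φ, sin φ) = (-4.0000, 3.4640)
cos θ_2 = (27.9993−4²−2²)/(2·4·2) = 0.5000; θ_2 = 60.0029° (elbow-up)
β = atan2(3.4640,-4.0000) = 139.1074°; ψ = atan2(1.7321,4.9999) = 19.1074°
θ_1 = β − ψ = 120.0000°
θ_3 = φ − θ_1 − θ_2 = 89.9971° (wrapped to (-180°,180°])

120.000 60.003 89.997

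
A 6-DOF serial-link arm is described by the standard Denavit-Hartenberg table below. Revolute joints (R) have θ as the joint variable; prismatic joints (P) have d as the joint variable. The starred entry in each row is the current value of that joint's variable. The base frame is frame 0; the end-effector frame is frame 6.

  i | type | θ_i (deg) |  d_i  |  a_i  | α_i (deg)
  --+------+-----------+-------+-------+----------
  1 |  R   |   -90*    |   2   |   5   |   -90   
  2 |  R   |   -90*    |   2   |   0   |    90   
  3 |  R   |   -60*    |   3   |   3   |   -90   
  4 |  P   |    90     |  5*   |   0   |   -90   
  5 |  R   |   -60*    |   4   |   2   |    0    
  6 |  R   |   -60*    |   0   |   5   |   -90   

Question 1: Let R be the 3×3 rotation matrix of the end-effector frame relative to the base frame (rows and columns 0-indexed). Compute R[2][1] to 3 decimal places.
End-effector y-axis (col 1 of R) = (-0.8660,-0.0000,0.5000)
R[2][1] = 0.5000

0.500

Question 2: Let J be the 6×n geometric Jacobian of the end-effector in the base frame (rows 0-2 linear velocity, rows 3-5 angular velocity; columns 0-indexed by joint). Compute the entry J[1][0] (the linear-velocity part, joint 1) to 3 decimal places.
axis z_0 = ẑ; lever o_n−o_0 = (8.3971,-0.5000,11.0801)
cross product → J_v[:, 0] = (0.5000,8.3971,-0.0000)
J_ω[:, 0] = z_0
entry J[1][0] = 8.3971

8.397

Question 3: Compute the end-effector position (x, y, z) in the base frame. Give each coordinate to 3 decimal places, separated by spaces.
after link 1: o_1 = (0.0000, -5.0000, 2.0000)
after link 2: o_2 = (2.0000, -5.0000, 2.0000)
after link 3: o_3 = (-0.5981, -2.0000, 3.5000)
after link 4: o_4 = (1.9019, -2.0000, 7.8301)
after link 5: o_5 = (6.2321, -3.0000, 7.3301)
after link 6: o_6 = (8.3971, -0.5000, 11.0801)

8.397 -0.500 11.080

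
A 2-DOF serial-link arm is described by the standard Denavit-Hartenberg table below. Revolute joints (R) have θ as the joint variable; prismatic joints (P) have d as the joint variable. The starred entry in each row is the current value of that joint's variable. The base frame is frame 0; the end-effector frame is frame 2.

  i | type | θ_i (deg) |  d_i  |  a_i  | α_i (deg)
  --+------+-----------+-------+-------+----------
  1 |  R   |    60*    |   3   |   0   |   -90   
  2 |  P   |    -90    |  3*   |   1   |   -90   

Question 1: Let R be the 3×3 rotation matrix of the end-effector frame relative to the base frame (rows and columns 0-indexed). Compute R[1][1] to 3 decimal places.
End-effector y-axis (col 1 of R) = (0.8660,-0.5000,-0.0000)
R[1][1] = -0.5000

-0.500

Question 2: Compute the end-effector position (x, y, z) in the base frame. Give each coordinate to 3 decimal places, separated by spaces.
after link 1: o_1 = (0.0000, 0.0000, 3.0000)
after link 2: o_2 = (-2.5981, 1.5000, 4.0000)

-2.598 1.500 4.000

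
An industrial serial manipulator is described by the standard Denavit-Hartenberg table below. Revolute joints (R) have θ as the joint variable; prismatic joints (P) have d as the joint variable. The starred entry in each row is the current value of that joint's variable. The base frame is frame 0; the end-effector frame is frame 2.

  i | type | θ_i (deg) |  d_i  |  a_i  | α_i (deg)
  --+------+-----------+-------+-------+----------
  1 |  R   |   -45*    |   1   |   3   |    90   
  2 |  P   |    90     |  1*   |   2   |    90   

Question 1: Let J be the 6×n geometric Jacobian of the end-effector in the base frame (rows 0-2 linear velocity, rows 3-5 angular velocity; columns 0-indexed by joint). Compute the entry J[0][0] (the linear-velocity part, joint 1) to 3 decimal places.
2.828

axis z_0 = ẑ; lever o_n−o_0 = (1.4142,-2.8284,3.0000)
cross product → J_v[:, 0] = (2.8284,1.4142,-0.0000)
J_ω[:, 0] = z_0
entry J[0][0] = 2.8284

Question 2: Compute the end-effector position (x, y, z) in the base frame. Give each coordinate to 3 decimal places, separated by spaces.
after link 1: o_1 = (2.1213, -2.1213, 1.0000)
after link 2: o_2 = (1.4142, -2.8284, 3.0000)

1.414 -2.828 3.000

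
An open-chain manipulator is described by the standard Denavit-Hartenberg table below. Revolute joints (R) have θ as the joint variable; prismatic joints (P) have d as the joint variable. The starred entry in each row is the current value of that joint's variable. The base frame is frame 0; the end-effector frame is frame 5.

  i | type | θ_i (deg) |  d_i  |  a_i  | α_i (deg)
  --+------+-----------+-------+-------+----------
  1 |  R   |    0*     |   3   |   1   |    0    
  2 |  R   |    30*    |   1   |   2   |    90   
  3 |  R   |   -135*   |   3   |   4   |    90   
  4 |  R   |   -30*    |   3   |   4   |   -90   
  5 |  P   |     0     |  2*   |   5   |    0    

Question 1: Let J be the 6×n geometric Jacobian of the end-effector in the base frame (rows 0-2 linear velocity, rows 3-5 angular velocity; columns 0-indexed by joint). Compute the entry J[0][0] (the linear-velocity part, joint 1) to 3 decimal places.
4.785

axis z_0 = ẑ; lever o_n−o_0 = (-6.8239,-4.7851,-2.9256)
cross product → J_v[:, 0] = (4.7851,-6.8239,0.0000)
J_ω[:, 0] = z_0
entry J[0][0] = 4.7851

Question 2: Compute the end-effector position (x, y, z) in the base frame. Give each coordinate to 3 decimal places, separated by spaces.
-6.824 -4.785 -2.926

after link 1: o_1 = (1.0000, 0.0000, 3.0000)
after link 2: o_2 = (2.7321, 1.0000, 4.0000)
after link 3: o_3 = (1.7826, -3.0123, 1.1716)
after link 4: o_4 = (-3.1759, -3.5656, 0.8434)
after link 5: o_5 = (-6.8239, -4.7851, -2.9256)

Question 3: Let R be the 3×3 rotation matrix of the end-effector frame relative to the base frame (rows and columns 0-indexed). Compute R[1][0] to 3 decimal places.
0.127

End-effector x-axis (col 0 of R) = (-0.7803,0.1268,-0.6124)
R[1][0] = 0.1268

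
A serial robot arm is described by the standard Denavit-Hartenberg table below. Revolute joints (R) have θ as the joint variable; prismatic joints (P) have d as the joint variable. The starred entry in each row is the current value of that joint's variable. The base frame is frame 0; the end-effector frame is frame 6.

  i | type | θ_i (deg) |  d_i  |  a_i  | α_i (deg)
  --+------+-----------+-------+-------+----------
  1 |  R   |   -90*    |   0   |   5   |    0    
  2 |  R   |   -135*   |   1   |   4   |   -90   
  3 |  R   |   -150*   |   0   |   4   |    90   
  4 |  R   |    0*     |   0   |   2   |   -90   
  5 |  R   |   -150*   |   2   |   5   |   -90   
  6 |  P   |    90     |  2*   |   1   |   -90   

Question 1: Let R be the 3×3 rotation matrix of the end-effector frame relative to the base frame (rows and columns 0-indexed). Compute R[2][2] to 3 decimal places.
0.866

End-effector z-axis (col 2 of R) = (0.3536,-0.3536,0.8660)
R[2][2] = 0.8660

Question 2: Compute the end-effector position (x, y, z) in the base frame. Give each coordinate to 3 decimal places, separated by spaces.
after link 1: o_1 = (0.0000, -5.0000, 0.0000)
after link 2: o_2 = (-2.8284, -2.1716, 1.0000)
after link 3: o_3 = (-0.3789, -4.6211, 3.0000)
after link 4: o_4 = (0.8458, -5.8458, 4.0000)
after link 5: o_5 = (-2.3362, -5.4923, -0.3301)
after link 6: o_6 = (-0.4043, -6.0099, -1.3301)

-0.404 -6.010 -1.330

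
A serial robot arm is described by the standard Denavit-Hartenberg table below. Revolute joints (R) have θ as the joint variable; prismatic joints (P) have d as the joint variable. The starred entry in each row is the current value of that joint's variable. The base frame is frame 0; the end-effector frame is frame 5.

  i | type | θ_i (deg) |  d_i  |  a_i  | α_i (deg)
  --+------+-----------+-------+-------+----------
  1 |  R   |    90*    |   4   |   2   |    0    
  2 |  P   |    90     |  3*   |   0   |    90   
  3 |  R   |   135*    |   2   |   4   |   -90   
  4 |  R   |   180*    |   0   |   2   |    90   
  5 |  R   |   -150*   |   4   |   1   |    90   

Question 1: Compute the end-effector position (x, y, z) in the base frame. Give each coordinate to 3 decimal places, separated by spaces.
1.673 -0.000 9.380

after link 1: o_1 = (0.0000, 2.0000, 4.0000)
after link 2: o_2 = (0.0000, 2.0000, 7.0000)
after link 3: o_3 = (2.8284, 4.0000, 9.8284)
after link 4: o_4 = (1.4142, 4.0000, 8.4142)
after link 5: o_5 = (1.6730, -0.0000, 9.3801)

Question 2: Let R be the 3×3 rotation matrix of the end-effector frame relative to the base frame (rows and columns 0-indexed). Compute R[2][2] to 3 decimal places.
-0.259

End-effector z-axis (col 2 of R) = (0.9659,0.0000,-0.2588)
R[2][2] = -0.2588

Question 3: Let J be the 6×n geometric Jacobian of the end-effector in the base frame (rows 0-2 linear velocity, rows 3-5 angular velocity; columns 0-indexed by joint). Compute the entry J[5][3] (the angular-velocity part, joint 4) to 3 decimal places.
-0.707

axis z_3 = (0.7071,0.0000,-0.7071); lever o_n−o_3 = (-1.1554,-4.0000,-0.4483)
cross product → J_v[:, 3] = (-2.8284,1.1340,-2.8284)
J_ω[:, 3] = z_3
entry J[5][3] = -0.7071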